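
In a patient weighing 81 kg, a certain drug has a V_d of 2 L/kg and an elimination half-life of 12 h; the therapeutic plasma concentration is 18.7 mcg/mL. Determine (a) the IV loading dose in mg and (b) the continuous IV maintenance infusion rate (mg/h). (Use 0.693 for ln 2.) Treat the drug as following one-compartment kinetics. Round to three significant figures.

(a) 3030 mg; (b) 175 mg/h

Total Vd = 2 × 81 = 162.0 L
LD = Vd × C = 162.0 × 18.7 = 3029 mg
CL = 0.693 × Vd / t½ = 0.693 × 162.0 / 12 = 9.356 L/h
Infusion rate = CL × Css = 9.356 × 18.7 = 175.0 mg/h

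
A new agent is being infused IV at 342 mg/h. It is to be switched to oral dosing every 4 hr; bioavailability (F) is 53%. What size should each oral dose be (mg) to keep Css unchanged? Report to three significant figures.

2580 mg

To maintain the same Css, the systemic dosing rate must be unchanged: F·D/τ = infusion rate.
D = rate × τ / F = 342 × 4 / 0.53 = 2581 mg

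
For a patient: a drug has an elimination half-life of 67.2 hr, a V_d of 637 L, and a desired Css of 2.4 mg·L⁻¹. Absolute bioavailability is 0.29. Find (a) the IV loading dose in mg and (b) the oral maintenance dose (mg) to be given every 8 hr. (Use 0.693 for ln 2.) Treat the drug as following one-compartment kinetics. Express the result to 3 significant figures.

LD = Vd × C = 637.0 × 2.4 = 1529 mg
CL = 0.693 × Vd / t½ = 0.693 × 637.0 / 67.2 = 6.569 L/h
D = CL × Css × τ / F = 6.569 × 2.4 × 8 / 0.29 = 434.9 mg

(a) 1530 mg; (b) 435 mg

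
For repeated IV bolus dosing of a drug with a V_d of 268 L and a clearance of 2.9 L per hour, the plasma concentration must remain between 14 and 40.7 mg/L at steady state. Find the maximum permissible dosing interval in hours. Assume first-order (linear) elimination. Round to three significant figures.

k = CL / Vd = 2.900 / 268.0 = 0.01082 h⁻¹
Between IV bolus doses, concentration decays as C = C₀·e^(−kτ), so C_peak/C_trough = e^(kτ).
τ_max = ln(C_peak/C_trough) / k = ln(40.7/14) / 0.01082 = 1.067 / 0.01082 = 98.61 h

98.6 h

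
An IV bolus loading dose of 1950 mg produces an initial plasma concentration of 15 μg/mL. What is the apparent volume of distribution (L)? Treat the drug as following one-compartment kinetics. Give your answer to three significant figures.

Immediately after an IV bolus, C₀ = Dose / Vd, so Vd = Dose / C₀.
Vd = 1950 / 15 = 130.0 L

130 L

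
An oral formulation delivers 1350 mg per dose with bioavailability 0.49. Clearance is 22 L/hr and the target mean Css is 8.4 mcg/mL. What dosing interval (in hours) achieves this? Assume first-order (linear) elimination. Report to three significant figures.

3.58 h

F·D/τ = CL·Css → τ = F·D / (CL·Css).
τ = 0.49 × 1350 / (22 × 8.4) = 3.580 h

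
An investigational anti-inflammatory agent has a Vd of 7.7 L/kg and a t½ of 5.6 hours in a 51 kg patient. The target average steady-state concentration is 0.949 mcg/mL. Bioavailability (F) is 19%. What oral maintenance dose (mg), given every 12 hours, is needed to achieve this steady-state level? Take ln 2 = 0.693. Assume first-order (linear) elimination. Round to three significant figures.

Total Vd = 7.7 × 51 = 392.7 L
k = 0.693/5.6 = 0.1238 h⁻¹, so CL = k·Vd = 0.1238 × 392.7 = 48.62 L/h
D = CL × Css × τ / F = 48.62 × 0.949 × 12 / 0.19 = 2914 mg

2910 mg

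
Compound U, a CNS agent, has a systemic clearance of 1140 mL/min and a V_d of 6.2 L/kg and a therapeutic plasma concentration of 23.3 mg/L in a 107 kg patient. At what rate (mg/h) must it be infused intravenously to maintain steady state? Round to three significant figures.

CL = 1140 mL/min = 1140 × 0.06 = 68.40 L/h
R₀ = 68.40 × 23.3 = 1594 mg/h

1590 mg/h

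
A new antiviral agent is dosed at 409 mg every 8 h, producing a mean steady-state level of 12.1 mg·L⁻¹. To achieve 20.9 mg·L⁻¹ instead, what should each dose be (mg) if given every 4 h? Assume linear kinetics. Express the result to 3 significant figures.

For first-order elimination, Css ∝ F·D/(CL·τ); F and CL are unchanged, so Css ∝ D/τ.
D₂ = D₁ × (Css,target / Css,current) × (τ₂/τ₁) = 409 × (20.9/12.1) × (4/8) = 353.2 mg

353 mg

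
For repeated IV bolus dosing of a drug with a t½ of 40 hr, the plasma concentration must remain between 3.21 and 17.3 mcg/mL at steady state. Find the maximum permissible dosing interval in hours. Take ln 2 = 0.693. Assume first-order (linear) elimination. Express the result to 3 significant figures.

k = 0.693 / t½ = 0.693 / 40 = 0.01733 h⁻¹
Between IV bolus doses, concentration decays as C = C₀·e^(−kτ), so C_peak/C_trough = e^(kτ).
τ_max = ln(C_peak/C_trough) / k = ln(17.3/3.21) / 0.01733 = 1.684 / 0.01733 = 97.17 h

97.2 h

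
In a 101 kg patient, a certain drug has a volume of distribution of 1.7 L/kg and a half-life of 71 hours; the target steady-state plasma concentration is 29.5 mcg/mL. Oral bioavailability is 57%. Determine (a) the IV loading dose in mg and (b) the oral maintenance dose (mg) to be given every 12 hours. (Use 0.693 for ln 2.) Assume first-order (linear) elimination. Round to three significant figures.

Vd(total) = 101 kg × 1.7 L/kg = 171.7 L
LD = Vd × C = 171.7 × 29.5 = 5065 mg
CL = 0.693 × Vd / t½ = 0.693 × 171.7 / 71 = 1.676 L/h
D = CL × Css × τ / F = 1.676 × 29.5 × 12 / 0.57 = 1041 mg

(a) 5070 mg; (b) 1040 mg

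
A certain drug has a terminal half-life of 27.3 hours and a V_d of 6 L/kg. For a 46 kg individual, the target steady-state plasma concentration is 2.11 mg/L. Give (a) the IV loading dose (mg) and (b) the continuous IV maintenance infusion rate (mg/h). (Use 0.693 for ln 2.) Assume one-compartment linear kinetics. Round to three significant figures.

Vd(total) = 46 kg × 6 L/kg = 276.0 L
LD = Vd × C = 276.0 × 2.11 = 582.4 mg
CL = 0.693 × Vd / t½ = 0.693 × 276.0 / 27.3 = 7.006 L/h
Infusion rate = CL × Css = 7.006 × 2.11 = 14.78 mg/h

(a) 582 mg; (b) 14.8 mg/h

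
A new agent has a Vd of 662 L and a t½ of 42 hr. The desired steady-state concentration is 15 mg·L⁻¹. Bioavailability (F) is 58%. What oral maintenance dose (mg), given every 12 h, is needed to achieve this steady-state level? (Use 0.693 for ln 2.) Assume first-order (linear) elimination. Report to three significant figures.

CL = 0.693 × Vd / t½ = 0.693 × 662.0 / 42 = 10.92 L/h
D = CL × Css × τ / F = 10.92 × 15 × 12 / 0.58 = 3389 mg

3390 mg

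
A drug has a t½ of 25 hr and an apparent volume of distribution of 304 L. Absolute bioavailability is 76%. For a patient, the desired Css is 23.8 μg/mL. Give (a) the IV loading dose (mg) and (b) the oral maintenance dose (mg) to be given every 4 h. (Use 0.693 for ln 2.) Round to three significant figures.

LD = Vd × C = 304.0 × 23.8 = 7235 mg
CL = 0.693 × Vd / t½ = 0.693 × 304.0 / 25 = 8.427 L/h
D = CL × Css × τ / F = 8.427 × 23.8 × 4 / 0.76 = 1056 mg

(a) 7240 mg; (b) 1060 mg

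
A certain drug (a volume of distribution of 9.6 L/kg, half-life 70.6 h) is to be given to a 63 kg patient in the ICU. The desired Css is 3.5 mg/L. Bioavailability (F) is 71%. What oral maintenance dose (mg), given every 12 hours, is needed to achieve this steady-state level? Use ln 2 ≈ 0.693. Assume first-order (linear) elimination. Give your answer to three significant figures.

Total Vd = 9.6 × 63 = 604.8 L
CL = ln 2 · Vd / t½ = 0.693 × 604.8 / 70.6 = 5.937 L/h
D = CL × Css × τ / F = 5.937 × 3.5 × 12 / 0.71 = 351.2 mg

351 mg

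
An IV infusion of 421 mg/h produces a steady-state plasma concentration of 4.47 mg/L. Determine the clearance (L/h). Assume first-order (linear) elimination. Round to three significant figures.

94.2 L/h

At steady state, infusion rate = CL × Css, so CL = rate / Css.
CL = 421 / 4.47 = 94.18 L/h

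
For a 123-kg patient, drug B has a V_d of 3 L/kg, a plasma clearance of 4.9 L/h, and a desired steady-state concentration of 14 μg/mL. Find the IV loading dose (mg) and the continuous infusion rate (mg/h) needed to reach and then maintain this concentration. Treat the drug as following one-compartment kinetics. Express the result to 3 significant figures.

(a) 5170 mg; (b) 68.6 mg/h

Total Vd = 3 × 123 = 369.0 L
LD = Vd · C_target = 369.0 × 14 = 5166 mg
Maintenance: replace elimination → rate = CL × Css = 4.900 × 14 = 68.60 mg/h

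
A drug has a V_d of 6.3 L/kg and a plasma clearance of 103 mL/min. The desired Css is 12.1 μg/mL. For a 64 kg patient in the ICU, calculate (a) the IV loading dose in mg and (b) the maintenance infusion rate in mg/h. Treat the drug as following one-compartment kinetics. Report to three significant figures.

Vd(total) = 64 kg × 6.3 L/kg = 403.2 L
LD = Vd · C_target = 403.2 × 12.1 = 4879 mg
Convert clearance: 103 mL/min × 60 min/h ÷ 1000 mL/L = 6.180 L/h
Maintenance: replace elimination → rate = CL × Css = 6.180 × 12.1 = 74.78 mg/h

(a) 4880 mg; (b) 74.8 mg/h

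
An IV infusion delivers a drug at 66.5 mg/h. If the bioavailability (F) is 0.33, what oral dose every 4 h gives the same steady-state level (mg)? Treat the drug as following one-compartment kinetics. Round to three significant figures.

To maintain the same Css, the systemic dosing rate must be unchanged: F·D/τ = infusion rate.
D = rate × τ / F = 66.5 × 4 / 0.33 = 806.1 mg

806 mg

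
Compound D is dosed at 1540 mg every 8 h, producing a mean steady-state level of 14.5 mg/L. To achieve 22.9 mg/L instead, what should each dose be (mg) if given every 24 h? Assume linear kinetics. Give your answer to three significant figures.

With linear kinetics, Css is proportional to dose rate (D/τ) at fixed clearance.
D₂ = D₁ × (Css,target / Css,current) × (τ₂/τ₁) = 1540 × (22.9/14.5) × (24/8) = 7296 mg

7300 mg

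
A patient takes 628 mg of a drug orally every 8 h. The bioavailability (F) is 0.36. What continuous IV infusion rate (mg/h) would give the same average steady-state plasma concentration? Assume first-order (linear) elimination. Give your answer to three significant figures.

Equivalent systemic input: infusion rate = F·D/τ.
Rate = 0.36 × 628 / 8 = 28.26 mg/h

28.3 mg/h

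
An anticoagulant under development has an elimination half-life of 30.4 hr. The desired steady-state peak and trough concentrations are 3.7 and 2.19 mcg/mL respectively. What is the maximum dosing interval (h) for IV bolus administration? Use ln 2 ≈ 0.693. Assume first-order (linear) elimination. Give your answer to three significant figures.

k = 0.693 / t½ = 0.693 / 30.4 = 0.02280 h⁻¹
Between IV bolus doses, concentration decays as C = C₀·e^(−kτ), so C_peak/C_trough = e^(kτ).
τ_max = ln(C_peak/C_trough) / k = ln(3.7/2.19) / 0.02280 = 0.5244 / 0.02280 = 23.00 h

23.0 h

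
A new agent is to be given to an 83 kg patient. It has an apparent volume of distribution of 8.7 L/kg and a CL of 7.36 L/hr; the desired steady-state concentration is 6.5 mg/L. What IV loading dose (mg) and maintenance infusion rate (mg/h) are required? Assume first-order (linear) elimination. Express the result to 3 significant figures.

(a) 4690 mg; (b) 47.8 mg/h

Vd(total) = 83 kg × 8.7 L/kg = 722.1 L
LD = Vd · C_target = 722.1 × 6.5 = 4694 mg
Maintenance infusion rate = CL × Css = 7.360 × 6.5 = 47.84 mg/h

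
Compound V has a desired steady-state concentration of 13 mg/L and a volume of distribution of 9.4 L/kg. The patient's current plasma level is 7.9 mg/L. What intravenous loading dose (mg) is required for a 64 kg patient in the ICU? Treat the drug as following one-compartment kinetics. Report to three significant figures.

Total Vd = 9.4 × 64 = 601.6 L
The loading dose fills Vd to the target concentration.
Concentration deficit ΔC = 13 − 7.9 = 5.100 mg/L
LD = Vd × ΔC = 601.6 × 5.100 = 3068 mg

3070 mg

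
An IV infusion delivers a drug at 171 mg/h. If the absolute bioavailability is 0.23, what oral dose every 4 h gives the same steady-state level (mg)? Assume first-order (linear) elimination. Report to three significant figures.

2970 mg

To maintain the same Css, the systemic dosing rate must be unchanged: F·D/τ = infusion rate.
D = rate × τ / F = 171 × 4 / 0.23 = 2974 mg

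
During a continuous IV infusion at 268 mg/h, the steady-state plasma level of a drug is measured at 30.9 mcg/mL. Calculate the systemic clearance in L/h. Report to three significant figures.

At steady state, infusion rate = CL × Css, so CL = rate / Css.
CL = 268 / 30.9 = 8.673 L/h

8.67 L/h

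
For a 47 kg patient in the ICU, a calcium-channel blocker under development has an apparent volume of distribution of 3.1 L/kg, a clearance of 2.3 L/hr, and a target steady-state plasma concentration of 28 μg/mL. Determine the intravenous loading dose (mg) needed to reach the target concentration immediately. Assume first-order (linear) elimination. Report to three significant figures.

4080 mg

Vd(total) = 47 kg × 3.1 L/kg = 145.7 L
LD = Vd × C = 145.7 × 28.00 = 4080 mg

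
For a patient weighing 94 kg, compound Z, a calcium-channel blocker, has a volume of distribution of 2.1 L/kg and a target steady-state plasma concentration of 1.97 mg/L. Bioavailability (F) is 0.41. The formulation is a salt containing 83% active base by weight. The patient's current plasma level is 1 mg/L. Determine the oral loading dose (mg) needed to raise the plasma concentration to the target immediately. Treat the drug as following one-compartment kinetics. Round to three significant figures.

563 mg

Vd = 2.1 L/kg × 94 kg = 197.4 L
The loading dose fills Vd to the target concentration.
Concentration deficit ΔC = 1.97 − 1 = 0.9700 mg/L
LD = Vd × ΔC / F / S = 197.4 × 0.9700 / 0.41 / 0.83 = 562.7 mg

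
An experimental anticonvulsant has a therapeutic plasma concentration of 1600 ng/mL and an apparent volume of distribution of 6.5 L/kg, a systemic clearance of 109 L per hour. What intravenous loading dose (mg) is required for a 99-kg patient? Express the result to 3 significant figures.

Vd(total) = 99 kg × 6.5 L/kg = 643.5 L
C = 1600 ng/mL = 1.600 mg/L
LD is governed by Vd — clearance does not enter the loading-dose calculation.
LD = Vd × C = 643.5 × 1.600 = 1030 mg

1030 mg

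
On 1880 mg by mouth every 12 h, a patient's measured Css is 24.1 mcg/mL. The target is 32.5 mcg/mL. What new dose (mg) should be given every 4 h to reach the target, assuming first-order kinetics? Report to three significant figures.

845 mg

For first-order elimination, Css ∝ F·D/(CL·τ); F and CL are unchanged, so Css ∝ D/τ.
D₂ = D₁ × (Css,target / Css,current) × (τ₂/τ₁) = 1880 × (32.5/24.1) × (4/12) = 845.1 mg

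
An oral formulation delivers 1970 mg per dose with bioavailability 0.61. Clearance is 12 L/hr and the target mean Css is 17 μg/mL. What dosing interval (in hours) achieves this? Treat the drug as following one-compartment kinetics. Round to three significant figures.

5.89 h

F·D/τ = CL·Css → τ = F·D / (CL·Css).
τ = 0.61 × 1970 / (12 × 17) = 5.891 h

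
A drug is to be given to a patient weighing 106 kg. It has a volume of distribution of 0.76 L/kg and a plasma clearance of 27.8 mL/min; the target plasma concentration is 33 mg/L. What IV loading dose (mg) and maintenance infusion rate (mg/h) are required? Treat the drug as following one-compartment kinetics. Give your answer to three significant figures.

(a) 2660 mg; (b) 55.0 mg/h

Vd = 0.76 L/kg × 106 kg = 80.56 L
Loading: fill Vd to C_target → 80.56 L × 33 mg/L = 2658 mg
Convert clearance: 27.8 mL/min × 60 min/h ÷ 1000 mL/L = 1.668 L/h
Maintenance infusion rate = CL × Css = 1.668 × 33 = 55.04 mg/h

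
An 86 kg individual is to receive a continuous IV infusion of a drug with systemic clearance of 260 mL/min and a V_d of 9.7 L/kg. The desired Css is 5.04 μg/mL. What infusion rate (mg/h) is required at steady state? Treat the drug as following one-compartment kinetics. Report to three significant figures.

CL = 260 mL/min = 260 × 0.06 = 15.60 L/h
Rate = CL × Css = 15.60 × 5.04 = 78.62 mg/h

78.6 mg/h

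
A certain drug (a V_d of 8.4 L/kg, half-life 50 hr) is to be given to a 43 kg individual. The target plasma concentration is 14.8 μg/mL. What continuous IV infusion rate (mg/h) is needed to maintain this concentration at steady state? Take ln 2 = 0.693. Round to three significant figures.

Total Vd = 8.4 × 43 = 361.2 L
CL = ln 2 · Vd / t½ = 0.693 × 361.2 / 50 = 5.006 L/h
Infusion rate = CL × Css = 5.006 × 14.8 = 74.09 mg/h

74.1 mg/h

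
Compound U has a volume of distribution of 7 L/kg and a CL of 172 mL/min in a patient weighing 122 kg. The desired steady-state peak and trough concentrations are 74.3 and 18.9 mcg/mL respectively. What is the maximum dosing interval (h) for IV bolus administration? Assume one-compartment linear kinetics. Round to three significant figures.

Vd(total) = 122 kg × 7 L/kg = 854.0 L
CL = 172 mL/min = 172 × 0.06 = 10.32 L/h
k = CL / Vd = 10.32 / 854.0 = 0.01208 h⁻¹
Between IV bolus doses, concentration decays as C = C₀·e^(−kτ), so C_peak/C_trough = e^(kτ).
τ_max = ln(C_peak/C_trough) / k = ln(74.3/18.9) / 0.01208 = 1.369 / 0.01208 = 113.3 h

113 h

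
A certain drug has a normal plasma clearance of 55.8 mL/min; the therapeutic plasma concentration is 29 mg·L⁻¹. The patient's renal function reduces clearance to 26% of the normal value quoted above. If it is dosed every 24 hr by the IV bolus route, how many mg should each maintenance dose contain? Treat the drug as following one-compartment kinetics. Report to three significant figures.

Convert clearance: 55.8 mL/min × 60 min/h ÷ 1000 mL/L = 3.348 L/h
Patient clearance = 0.26 × 3.348 = 0.8705 L/h
D = CL × Css × τ = 0.8705 × 29 × 24 = 605.9 mg

606 mg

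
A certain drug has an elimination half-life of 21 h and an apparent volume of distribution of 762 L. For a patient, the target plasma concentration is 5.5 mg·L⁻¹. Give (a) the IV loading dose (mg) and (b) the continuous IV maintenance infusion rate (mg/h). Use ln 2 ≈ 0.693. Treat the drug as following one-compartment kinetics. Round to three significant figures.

LD = Vd × C = 762.0 × 5.5 = 4191 mg
CL = 0.693 × Vd / t½ = 0.693 × 762.0 / 21 = 25.15 L/h
Infusion rate = CL × Css = 25.15 × 5.5 = 138.3 mg/h

(a) 4190 mg; (b) 138 mg/h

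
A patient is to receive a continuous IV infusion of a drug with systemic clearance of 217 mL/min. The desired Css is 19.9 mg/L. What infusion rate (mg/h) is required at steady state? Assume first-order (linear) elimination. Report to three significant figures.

259 mg/h

CL = 217 mL/min × 60/1000 = 13.02 L/h
At steady state, infusion rate equals elimination rate: rate in = CL × Css.
Rate = CL × Css = 13.02 × 19.9 = 259.1 mg/h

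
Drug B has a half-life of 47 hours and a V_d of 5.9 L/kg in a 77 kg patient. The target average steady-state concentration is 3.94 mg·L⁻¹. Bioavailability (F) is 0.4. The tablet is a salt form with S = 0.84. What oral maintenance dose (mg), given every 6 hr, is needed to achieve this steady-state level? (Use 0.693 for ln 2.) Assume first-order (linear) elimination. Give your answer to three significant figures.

471 mg

Vd(total) = 77 kg × 5.9 L/kg = 454.3 L
CL = 0.693 × Vd / t½ = 0.693 × 454.3 / 47 = 6.699 L/h
D = CL × Css × τ / F / S = 6.699 × 3.94 × 6 / 0.4 / 0.84 = 471.3 mg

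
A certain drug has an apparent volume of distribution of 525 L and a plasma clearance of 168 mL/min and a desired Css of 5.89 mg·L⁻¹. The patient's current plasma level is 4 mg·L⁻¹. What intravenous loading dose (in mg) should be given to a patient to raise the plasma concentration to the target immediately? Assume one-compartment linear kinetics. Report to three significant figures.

992 mg

Concentration deficit ΔC = 5.89 − 4 = 1.890 mg/L
LD = Vd × ΔC = 525.0 × 1.890 = 992.3 mg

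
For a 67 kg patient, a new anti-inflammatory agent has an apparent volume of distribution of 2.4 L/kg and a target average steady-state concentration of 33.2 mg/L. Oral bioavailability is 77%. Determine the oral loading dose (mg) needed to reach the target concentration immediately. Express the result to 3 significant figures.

Vd = 2.4 L/kg × 67 kg = 160.8 L
LD = Vd × C / F = 160.8 × 33.20 / 0.77 = 6933 mg

6930 mg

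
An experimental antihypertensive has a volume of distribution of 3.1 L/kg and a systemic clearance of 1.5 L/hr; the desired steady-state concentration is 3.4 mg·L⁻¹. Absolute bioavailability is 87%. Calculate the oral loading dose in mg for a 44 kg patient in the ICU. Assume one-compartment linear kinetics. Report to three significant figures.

533 mg

Vd = 3.1 L/kg × 44 kg = 136.4 L
LD = Vd × C / F = 136.4 × 3.400 / 0.87 = 533.1 mg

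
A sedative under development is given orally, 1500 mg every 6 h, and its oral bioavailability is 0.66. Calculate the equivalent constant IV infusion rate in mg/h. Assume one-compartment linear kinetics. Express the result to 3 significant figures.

165 mg/h

Equivalent systemic input: infusion rate = F·D/τ.
Rate = 0.66 × 1500 / 6 = 165.0 mg/h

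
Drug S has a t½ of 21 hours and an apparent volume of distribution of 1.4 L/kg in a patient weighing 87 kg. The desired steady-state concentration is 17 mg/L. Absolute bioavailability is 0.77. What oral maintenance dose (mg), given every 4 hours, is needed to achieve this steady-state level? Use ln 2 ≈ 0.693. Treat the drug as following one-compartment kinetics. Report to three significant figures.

355 mg

Vd = 1.4 L/kg × 87 kg = 121.8 L
k = 0.693/21 = 0.03300 h⁻¹, so CL = k·Vd = 0.03300 × 121.8 = 4.019 L/h
D = CL × Css × τ / F = 4.019 × 17 × 4 / 0.77 = 354.9 mg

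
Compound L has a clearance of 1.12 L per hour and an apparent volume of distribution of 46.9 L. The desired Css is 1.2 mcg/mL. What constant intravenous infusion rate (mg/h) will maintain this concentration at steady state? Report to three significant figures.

1.34 mg/h

Infusion rate = CL · Css = 1.120 L/h × 1.2 mg/L = 1.344 mg/h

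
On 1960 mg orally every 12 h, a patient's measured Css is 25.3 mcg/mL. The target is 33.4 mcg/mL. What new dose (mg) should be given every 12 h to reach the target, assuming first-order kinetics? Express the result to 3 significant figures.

For first-order elimination, Css ∝ F·D/(CL·τ); F and CL are unchanged, so Css ∝ D/τ.
D₂ = D₁ × (Css,target / Css,current) = 1960 × 33.4/25.3 = 2588 mg

2590 mg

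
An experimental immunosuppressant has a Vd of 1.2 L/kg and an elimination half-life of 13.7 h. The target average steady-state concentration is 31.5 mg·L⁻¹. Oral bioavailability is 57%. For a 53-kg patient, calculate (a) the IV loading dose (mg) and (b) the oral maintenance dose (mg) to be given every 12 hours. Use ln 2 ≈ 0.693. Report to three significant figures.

Total Vd = 1.2 × 53 = 63.60 L
LD = Vd × C = 63.60 × 31.5 = 2003 mg
CL = 0.693 × Vd / t½ = 0.693 × 63.60 / 13.7 = 3.217 L/h
D = CL × Css × τ / F = 3.217 × 31.5 × 12 / 0.57 = 2133 mg

(a) 2000 mg; (b) 2130 mg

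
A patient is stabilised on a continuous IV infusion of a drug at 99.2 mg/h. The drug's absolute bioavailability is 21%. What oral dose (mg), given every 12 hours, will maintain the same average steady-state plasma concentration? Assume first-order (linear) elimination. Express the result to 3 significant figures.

5670 mg

To maintain the same Css, the systemic dosing rate must be unchanged: F·D/τ = infusion rate.
D = rate × τ / F = 99.2 × 12 / 0.21 = 5669 mg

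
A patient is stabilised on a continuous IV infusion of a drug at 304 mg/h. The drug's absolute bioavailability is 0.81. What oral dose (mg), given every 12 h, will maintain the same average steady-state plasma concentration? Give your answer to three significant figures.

4500 mg

To maintain the same Css, the systemic dosing rate must be unchanged: F·D/τ = infusion rate.
D = rate × τ / F = 304 × 12 / 0.81 = 4504 mg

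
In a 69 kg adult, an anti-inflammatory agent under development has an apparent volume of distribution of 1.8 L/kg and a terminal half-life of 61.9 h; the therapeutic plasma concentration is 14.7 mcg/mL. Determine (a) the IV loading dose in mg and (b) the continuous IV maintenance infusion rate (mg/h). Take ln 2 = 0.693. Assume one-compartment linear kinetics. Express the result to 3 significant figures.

(a) 1830 mg; (b) 20.4 mg/h

Vd = 1.8 L/kg × 69 kg = 124.2 L
LD = Vd × C = 124.2 × 14.7 = 1826 mg
CL = 0.693 × Vd / t½ = 0.693 × 124.2 / 61.9 = 1.390 L/h
Infusion rate = CL × Css = 1.390 × 14.7 = 20.43 mg/h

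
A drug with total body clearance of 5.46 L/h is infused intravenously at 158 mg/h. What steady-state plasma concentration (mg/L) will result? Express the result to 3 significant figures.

Css = rate / CL = 158 / 5.460 = 28.94 mg/L

28.9 mg/L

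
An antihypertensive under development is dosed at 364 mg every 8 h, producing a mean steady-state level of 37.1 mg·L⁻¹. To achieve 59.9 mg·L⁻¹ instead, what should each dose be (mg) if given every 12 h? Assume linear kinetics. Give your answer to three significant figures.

With linear kinetics, Css is proportional to dose rate (D/τ) at fixed clearance.
D₂ = D₁ × (Css,target / Css,current) × (τ₂/τ₁) = 364 × (59.9/37.1) × (12/8) = 881.5 mg

882 mg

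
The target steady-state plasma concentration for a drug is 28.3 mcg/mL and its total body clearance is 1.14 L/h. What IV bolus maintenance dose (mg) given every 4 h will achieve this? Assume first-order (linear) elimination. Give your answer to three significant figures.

129 mg

D = CL × Css × τ = 1.140 × 28.3 × 4 = 129.0 mg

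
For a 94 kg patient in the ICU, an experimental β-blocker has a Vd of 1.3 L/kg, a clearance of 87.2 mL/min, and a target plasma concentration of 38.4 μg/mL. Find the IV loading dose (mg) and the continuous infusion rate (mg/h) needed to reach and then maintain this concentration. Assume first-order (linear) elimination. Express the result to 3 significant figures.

(a) 4690 mg; (b) 201 mg/h

Total Vd = 1.3 × 94 = 122.2 L
Loading dose = Vd × C = 122.2 × 38.4 = 4692 mg
Convert clearance: 87.2 mL/min × 60 min/h ÷ 1000 mL/L = 5.232 L/h
Maintenance: replace elimination → rate = CL × Css = 5.232 × 38.4 = 200.9 mg/h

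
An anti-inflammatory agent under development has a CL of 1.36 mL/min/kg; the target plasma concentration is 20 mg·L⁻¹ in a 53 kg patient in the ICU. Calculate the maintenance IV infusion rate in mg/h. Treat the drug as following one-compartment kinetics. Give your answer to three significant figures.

CL = 1.36 mL/min/kg × 53 kg = 72.08 mL/min = 72.08 × 60/1000 = 4.325 L/h
Infusion rate = CL · Css = 4.325 L/h × 20 mg/L = 86.50 mg/h

86.5 mg/h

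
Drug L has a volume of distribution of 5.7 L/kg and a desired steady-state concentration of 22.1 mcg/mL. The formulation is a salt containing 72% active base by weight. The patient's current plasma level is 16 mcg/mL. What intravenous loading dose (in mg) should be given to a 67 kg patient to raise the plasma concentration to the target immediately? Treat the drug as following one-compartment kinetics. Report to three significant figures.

Vd = 5.7 L/kg × 67 kg = 381.9 L
The loading dose fills Vd to the target concentration.
Concentration deficit ΔC = 22.1 − 16 = 6.100 mg/L
LD = Vd × ΔC / S = 381.9 × 6.100 / 0.72 = 3236 mg

3240 mg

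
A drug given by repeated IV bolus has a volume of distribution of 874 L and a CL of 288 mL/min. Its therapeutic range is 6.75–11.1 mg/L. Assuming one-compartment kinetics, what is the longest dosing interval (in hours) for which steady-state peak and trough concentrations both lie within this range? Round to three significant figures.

25.2 h

CL = 288 mL/min × 60/1000 = 17.28 L/h
k = CL / Vd = 17.28 / 874.0 = 0.01977 h⁻¹
Between IV bolus doses, concentration decays as C = C₀·e^(−kτ), so C_peak/C_trough = e^(kτ).
τ_max = ln(C_peak/C_trough) / k = ln(11.1/6.75) / 0.01977 = 0.4974 / 0.01977 = 25.16 h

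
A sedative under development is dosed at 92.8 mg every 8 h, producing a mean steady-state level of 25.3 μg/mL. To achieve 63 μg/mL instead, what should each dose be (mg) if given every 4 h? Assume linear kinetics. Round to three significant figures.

With linear kinetics, Css is proportional to dose rate (D/τ) at fixed clearance.
D₂ = D₁ × (Css,target / Css,current) × (τ₂/τ₁) = 92.8 × (63/25.3) × (4/8) = 115.5 mg

116 mg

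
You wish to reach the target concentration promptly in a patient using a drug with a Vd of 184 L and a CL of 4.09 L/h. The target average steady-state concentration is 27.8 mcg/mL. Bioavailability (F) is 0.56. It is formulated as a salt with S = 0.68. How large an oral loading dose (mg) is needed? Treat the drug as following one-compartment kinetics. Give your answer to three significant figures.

The loading dose fills Vd to the target concentration; clearance is irrelevant here.
LD = Vd × C / F / S = 184.0 × 27.80 / 0.56 / 0.68 = 13430 mg

13400 mg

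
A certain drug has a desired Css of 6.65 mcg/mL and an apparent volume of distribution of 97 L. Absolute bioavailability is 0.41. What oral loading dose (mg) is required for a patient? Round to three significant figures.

LD = Vd × C / F = 97.00 × 6.650 / 0.41 = 1573 mg

1570 mg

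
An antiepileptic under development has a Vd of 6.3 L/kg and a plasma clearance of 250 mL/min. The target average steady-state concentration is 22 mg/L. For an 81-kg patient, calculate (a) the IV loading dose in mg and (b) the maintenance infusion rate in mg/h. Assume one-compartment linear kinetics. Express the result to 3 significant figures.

Total Vd = 6.3 × 81 = 510.3 L
LD = Vd · C_target = 510.3 × 22 = 11230 mg
CL = 250 mL/min = 250 × 0.06 = 15.00 L/h
Maintenance: replace elimination → rate = CL × Css = 15.00 × 22 = 330.0 mg/h

(a) 11200 mg; (b) 330 mg/h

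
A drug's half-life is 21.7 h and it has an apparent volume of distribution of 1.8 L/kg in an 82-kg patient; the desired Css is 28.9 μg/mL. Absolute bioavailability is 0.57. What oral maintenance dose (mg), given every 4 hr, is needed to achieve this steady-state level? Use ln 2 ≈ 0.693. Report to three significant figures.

Vd = 1.8 L/kg × 82 kg = 147.6 L
CL = 0.693 × Vd / t½ = 0.693 × 147.6 / 21.7 = 4.714 L/h
D = CL × Css × τ / F = 4.714 × 28.9 × 4 / 0.57 = 956.0 mg

956 mg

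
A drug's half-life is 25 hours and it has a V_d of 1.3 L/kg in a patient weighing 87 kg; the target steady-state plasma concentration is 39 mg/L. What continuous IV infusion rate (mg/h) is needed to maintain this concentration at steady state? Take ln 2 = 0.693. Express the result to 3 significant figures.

Total Vd = 1.3 × 87 = 113.1 L
CL = ln 2 · Vd / t½ = 0.693 × 113.1 / 25 = 3.135 L/h
Infusion rate = CL × Css = 3.135 × 39 = 122.3 mg/h

122 mg/h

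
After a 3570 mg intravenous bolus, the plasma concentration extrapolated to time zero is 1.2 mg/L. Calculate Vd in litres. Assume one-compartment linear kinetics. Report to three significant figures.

Immediately after an IV bolus, C₀ = Dose / Vd, so Vd = Dose / C₀.
Vd = 3570 / 1.2 = 2975 L

2980 L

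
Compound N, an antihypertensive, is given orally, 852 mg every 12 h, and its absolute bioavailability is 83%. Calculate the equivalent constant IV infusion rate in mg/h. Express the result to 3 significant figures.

58.9 mg/h

Equivalent systemic input: infusion rate = F·D/τ.
Rate = 0.83 × 852 / 12 = 58.93 mg/h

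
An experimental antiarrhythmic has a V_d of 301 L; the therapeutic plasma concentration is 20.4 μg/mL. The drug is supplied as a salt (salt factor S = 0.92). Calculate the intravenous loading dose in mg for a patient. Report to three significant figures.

6670 mg

The loading dose fills Vd to the target concentration.
LD = Vd × C / S = 301.0 × 20.40 / 0.92 = 6674 mg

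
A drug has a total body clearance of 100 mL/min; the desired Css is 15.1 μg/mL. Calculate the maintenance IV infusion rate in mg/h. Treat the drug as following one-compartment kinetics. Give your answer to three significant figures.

Convert clearance: 100 mL/min × 60 min/h ÷ 1000 mL/L = 6.000 L/h
At steady state, infusion rate equals elimination rate: rate in = CL × Css.
Rate = CL × Css = 6.000 × 15.1 = 90.60 mg/h

90.6 mg/h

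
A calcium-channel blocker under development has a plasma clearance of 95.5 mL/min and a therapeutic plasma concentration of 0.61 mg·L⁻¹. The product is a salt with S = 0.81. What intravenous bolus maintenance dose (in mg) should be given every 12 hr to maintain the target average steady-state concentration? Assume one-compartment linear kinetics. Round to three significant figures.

51.8 mg

CL = 95.5 mL/min × 60/1000 = 5.730 L/h
D = CL × Css × τ / S = 5.730 × 0.61 × 12 / 0.81 = 51.78 mg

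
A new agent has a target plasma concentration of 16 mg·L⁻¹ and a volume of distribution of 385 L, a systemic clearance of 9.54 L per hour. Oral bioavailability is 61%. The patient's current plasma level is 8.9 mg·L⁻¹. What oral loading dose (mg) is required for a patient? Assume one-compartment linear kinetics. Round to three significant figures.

Concentration deficit ΔC = 16 − 8.9 = 7.100 mg/L
LD = Vd × ΔC / F = 385.0 × 7.100 / 0.61 = 4481 mg

4480 mg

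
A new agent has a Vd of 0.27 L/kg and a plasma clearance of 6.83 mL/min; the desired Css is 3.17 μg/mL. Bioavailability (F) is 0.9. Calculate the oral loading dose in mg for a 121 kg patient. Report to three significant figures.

115 mg

Total Vd = 0.27 × 121 = 32.67 L
LD = Vd × C / F = 32.67 × 3.170 / 0.9 = 115.1 mg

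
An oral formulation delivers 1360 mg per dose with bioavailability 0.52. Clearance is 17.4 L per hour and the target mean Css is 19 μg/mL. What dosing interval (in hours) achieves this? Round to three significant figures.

F·D/τ = CL·Css → τ = F·D / (CL·Css).
τ = 0.52 × 1360 / (17.4 × 19) = 2.139 h

2.14 h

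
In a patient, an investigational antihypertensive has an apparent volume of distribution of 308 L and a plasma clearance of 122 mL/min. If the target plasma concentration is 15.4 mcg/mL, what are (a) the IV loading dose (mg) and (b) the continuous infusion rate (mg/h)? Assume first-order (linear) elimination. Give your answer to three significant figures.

(a) 4740 mg; (b) 113 mg/h

Loading: fill Vd to C_target → 308.0 L × 15.4 mg/L = 4743 mg
CL = 122 mL/min = 122 × 0.06 = 7.320 L/h
Maintenance: replace elimination → rate = CL × Css = 7.320 × 15.4 = 112.7 mg/h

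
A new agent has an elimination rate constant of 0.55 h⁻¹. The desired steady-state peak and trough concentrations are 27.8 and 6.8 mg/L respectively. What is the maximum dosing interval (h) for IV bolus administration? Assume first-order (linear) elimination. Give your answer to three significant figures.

Between IV bolus doses, concentration decays as C = C₀·e^(−kτ), so C_peak/C_trough = e^(kτ).
τ_max = ln(C_peak/C_trough) / k = ln(27.8/6.8) / 0.5500 = 1.408 / 0.5500 = 2.560 h

2.56 h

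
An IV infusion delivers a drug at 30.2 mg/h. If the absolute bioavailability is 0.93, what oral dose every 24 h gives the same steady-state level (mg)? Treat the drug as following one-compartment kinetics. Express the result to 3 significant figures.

779 mg

To maintain the same Css, the systemic dosing rate must be unchanged: F·D/τ = infusion rate.
D = rate × τ / F = 30.2 × 24 / 0.93 = 779.4 mg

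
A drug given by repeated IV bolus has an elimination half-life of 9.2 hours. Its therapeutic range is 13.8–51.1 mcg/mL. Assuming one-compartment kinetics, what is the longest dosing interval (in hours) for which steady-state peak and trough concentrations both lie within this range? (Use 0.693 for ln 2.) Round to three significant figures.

k = 0.693 / t½ = 0.693 / 9.2 = 0.07533 h⁻¹
Between IV bolus doses, concentration decays as C = C₀·e^(−kτ), so C_peak/C_trough = e^(kτ).
τ_max = ln(C_peak/C_trough) / k = ln(51.1/13.8) / 0.07533 = 1.309 / 0.07533 = 17.38 h

17.4 h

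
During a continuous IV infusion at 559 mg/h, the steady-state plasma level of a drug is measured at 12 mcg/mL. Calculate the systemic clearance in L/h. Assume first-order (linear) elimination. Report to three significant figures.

At steady state, infusion rate = CL × Css, so CL = rate / Css.
CL = 559 / 12 = 46.58 L/h

46.6 L/h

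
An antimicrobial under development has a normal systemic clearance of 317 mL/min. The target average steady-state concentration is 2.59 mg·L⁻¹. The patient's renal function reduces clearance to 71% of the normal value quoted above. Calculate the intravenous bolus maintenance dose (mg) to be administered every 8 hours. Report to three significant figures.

280 mg

Convert clearance: 317 mL/min × 60 min/h ÷ 1000 mL/L = 19.02 L/h
Patient clearance = 0.71 × 19.02 = 13.50 L/h
D = CL × Css × τ = 13.50 × 2.59 × 8 = 279.7 mg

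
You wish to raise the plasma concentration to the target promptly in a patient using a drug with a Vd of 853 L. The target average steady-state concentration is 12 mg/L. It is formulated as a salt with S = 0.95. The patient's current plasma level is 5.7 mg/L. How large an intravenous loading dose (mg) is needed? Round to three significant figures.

The loading dose fills Vd to the target concentration.
Concentration deficit ΔC = 12 − 5.7 = 6.300 mg/L
LD = Vd × ΔC / S = 853.0 × 6.300 / 0.95 = 5657 mg

5660 mg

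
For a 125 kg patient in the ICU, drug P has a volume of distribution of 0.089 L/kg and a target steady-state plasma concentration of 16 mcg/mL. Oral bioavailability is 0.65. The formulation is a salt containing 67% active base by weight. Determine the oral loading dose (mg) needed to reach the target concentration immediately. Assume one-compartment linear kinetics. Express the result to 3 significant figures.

Total Vd = 0.089 × 125 = 11.13 L
The loading dose fills Vd to the target concentration.
LD = Vd × C / F / S = 11.13 × 16.00 / 0.65 / 0.67 = 408.9 mg

409 mg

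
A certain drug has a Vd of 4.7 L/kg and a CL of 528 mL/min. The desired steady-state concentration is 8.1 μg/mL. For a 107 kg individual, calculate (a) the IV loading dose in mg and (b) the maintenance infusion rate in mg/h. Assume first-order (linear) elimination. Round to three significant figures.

Vd = 4.7 L/kg × 107 kg = 502.9 L
Loading: fill Vd to C_target → 502.9 L × 8.1 mg/L = 4073 mg
CL = 528 mL/min = 528 × 0.06 = 31.68 L/h
Infusion rate = 31.68 L/h × 8.1 mg/L = 256.6 mg/h

(a) 4070 mg; (b) 257 mg/h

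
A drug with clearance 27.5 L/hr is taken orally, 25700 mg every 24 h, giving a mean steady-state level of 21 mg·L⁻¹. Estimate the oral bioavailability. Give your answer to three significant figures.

F·D/τ = CL·Css at steady state → F = CL·Css·τ / D.
F = 27.5 × 21 × 24 / 25700 = 0.539

0.539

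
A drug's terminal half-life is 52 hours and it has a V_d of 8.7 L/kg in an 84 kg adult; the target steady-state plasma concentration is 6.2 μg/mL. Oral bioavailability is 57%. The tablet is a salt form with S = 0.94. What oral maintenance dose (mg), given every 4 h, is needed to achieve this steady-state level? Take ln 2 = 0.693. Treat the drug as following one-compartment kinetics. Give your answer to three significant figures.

451 mg

Vd = 8.7 L/kg × 84 kg = 730.8 L
CL = 0.693 × Vd / t½ = 0.693 × 730.8 / 52 = 9.739 L/h
D = CL × Css × τ / F / S = 9.739 × 6.2 × 4 / 0.57 / 0.94 = 450.8 mg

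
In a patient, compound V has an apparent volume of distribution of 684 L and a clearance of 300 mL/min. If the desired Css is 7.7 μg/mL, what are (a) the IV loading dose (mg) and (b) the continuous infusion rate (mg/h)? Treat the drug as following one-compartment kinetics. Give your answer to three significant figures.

Loading dose = Vd × C = 684.0 × 7.7 = 5267 mg
Convert clearance: 300 mL/min × 60 min/h ÷ 1000 mL/L = 18.00 L/h
Maintenance infusion rate = CL × Css = 18.00 × 7.7 = 138.6 mg/h

(a) 5270 mg; (b) 139 mg/h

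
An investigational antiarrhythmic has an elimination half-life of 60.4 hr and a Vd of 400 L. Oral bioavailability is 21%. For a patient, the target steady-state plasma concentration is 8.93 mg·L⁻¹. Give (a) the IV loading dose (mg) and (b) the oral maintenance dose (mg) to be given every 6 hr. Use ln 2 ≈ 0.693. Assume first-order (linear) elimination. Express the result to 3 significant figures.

(a) 3570 mg; (b) 1170 mg

LD = Vd × C = 400.0 × 8.93 = 3572 mg
CL = 0.693 × Vd / t½ = 0.693 × 400.0 / 60.4 = 4.589 L/h
D = CL × Css × τ / F = 4.589 × 8.93 × 6 / 0.21 = 1171 mg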